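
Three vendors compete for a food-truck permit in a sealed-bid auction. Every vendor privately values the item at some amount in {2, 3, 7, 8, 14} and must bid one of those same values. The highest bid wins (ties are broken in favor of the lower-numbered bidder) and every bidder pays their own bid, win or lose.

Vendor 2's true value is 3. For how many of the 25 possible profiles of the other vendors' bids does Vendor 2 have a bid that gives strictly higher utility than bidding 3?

Others bid (2, 7): truth gives -3; bid 2 gives -2 > -3. Violating.
Others bid (2, 8): truth gives -3; bid 2 gives -2 > -3. Violating.
Others bid (2, 14): truth gives -3; bid 2 gives -2 > -3. Violating.
Others bid (3, 2): truth gives -3; bid 2 gives -2 > -3. Violating.
Others bid (2, 2): truth gives 0; no alternative beats it.
Others bid (2, 3): truth gives 0; no alternative beats it.
(Checking all 25 profiles: 23 have a profitable deviation, 2 do not.)

23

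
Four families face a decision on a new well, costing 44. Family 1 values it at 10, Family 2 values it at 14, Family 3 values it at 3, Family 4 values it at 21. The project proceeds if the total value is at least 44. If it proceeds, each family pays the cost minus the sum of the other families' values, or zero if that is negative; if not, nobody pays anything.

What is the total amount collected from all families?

33

Total value 48 ≥ cost 44, so it is built.
Family 1: others sum to 38; max(0, 44 - 38) = 6.
Family 2: others sum to 34; max(0, 44 - 34) = 10.
Family 3: others sum to 45; max(0, 44 - 45) = 0.
Family 4: others sum to 27; max(0, 44 - 27) = 17.
Total collected = 6 + 10 + 0 + 17 = 33.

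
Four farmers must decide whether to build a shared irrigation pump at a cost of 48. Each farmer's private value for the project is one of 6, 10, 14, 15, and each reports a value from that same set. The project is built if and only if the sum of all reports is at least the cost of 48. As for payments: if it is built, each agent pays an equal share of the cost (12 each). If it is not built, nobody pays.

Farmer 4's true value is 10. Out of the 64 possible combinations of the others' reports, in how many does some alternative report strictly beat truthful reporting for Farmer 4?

12

Others report (10, 14, 14): truth gives -2; report 6 gives 0 > -2. Violating.
Others report (10, 14, 15): truth gives -2; report 6 gives 0 > -2. Violating.
Others report (10, 15, 14): truth gives -2; report 6 gives 0 > -2. Violating.
Others report (10, 15, 15): truth gives -2; report 6 gives 0 > -2. Violating.
Others report (6, 6, 6): truth gives 0; no alternative beats it.
Others report (6, 6, 10): truth gives 0; no alternative beats it.
(Checking all 64 profiles: 12 have a profitable deviation, 52 do not.)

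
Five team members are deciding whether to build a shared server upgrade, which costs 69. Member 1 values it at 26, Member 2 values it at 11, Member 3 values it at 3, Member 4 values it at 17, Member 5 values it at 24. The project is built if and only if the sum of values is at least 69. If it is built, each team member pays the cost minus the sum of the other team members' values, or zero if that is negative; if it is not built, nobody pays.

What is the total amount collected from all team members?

Total value 81 ≥ cost 69, so it is built.
Member 1: others sum to 55; max(0, 69 - 55) = 14.
Member 2: others sum to 70; max(0, 69 - 70) = 0.
Member 3: others sum to 78; max(0, 69 - 78) = 0.
Member 4: others sum to 64; max(0, 69 - 64) = 5.
Member 5: others sum to 57; max(0, 69 - 57) = 12.
Total collected = 14 + 0 + 0 + 5 + 12 = 31.

31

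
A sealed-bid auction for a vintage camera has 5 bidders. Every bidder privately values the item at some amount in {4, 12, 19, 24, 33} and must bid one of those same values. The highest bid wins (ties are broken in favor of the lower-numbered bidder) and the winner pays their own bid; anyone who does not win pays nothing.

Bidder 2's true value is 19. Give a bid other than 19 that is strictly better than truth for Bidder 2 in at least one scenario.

12

Suppose Bidder 1 bids 4, Bidder 3 bids 4, Bidder 4 bids 4 and Bidder 5 bids 4.
Bid 19: wins, pays 19, utility 19 - 19 = 0.
Bid 12: wins, pays 12, utility 19 - 12 = 7.
So bidding 12 beats truth here (7 > 0).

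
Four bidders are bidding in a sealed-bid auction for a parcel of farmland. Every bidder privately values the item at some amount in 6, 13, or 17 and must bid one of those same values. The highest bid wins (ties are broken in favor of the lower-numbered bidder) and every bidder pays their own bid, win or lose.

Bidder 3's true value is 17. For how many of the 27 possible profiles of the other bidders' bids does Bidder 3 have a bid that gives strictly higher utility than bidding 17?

17

Others bid (6, 6, 6): truth gives 0; bid 13 gives 4 > 0. Violating.
Others bid (6, 6, 13): truth gives 0; bid 13 gives 4 > 0. Violating.
Others bid (6, 17, 6): truth gives -17; bid 6 gives -6 > -17. Violating.
Others bid (6, 17, 13): truth gives -17; bid 6 gives -6 > -17. Violating.
Others bid (6, 6, 17): truth gives 0; no alternative beats it.
Others bid (6, 13, 6): truth gives 0; no alternative beats it.
(Checking all 27 profiles: 17 have a profitable deviation, 10 do not.)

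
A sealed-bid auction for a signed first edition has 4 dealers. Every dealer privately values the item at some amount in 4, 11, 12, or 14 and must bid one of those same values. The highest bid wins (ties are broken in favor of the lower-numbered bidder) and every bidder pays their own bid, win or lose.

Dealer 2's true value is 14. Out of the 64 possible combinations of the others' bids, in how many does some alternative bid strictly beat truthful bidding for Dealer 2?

Others bid (4, 4, 4): truth gives 0; bid 11 gives 3 > 0. Violating.
Others bid (4, 4, 11): truth gives 0; bid 11 gives 3 > 0. Violating.
Others bid (4, 4, 12): truth gives 0; bid 12 gives 2 > 0. Violating.
Others bid (4, 11, 4): truth gives 0; bid 11 gives 3 > 0. Violating.
Others bid (4, 4, 14): truth gives 0; no alternative beats it.
Others bid (4, 11, 14): truth gives 0; no alternative beats it.
(Checking all 64 profiles: 34 have a profitable deviation, 30 do not.)

34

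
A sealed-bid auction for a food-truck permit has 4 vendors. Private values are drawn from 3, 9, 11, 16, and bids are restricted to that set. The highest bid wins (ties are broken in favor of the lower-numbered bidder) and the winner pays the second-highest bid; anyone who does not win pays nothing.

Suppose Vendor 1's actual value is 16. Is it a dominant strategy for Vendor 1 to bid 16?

Check each profile of the others' bids and compare truth against every alternative bid.
Others bid (3, 3, 3): truth gives 13, best alternative gives 13.
Others bid (3, 3, 9): truth gives 7, best alternative gives 7.
Others bid (3, 9, 3): truth gives 7, best alternative gives 7.
Others bid (3, 9, 9): truth gives 7, best alternative gives 7.
Others bid (9, 3, 3): truth gives 7, best alternative gives 7.
Others bid (9, 3, 9): truth gives 7, best alternative gives 7.
(Remaining 58 profiles checked similarly; truth is weakly best in each.)
In every case the truthful bid is at least as good as any alternative, so it is a dominant strategy.

Yes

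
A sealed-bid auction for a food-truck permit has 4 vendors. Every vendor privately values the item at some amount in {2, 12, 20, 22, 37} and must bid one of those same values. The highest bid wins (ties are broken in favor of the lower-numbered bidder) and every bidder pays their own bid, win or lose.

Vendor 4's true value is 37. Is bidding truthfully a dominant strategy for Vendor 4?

No

Consider the case where Vendor 1 bids 2, Vendor 2 bids 2 and Vendor 3 bids 2.
Truthful bid 37: wins, pays 37, utility 37 - 37 = 0.
Bid 12 instead: wins, pays 12, utility 37 - 12 = 25.
Since 25 > 0, bidding 12 is strictly better here, so truthful bidding is not dominant.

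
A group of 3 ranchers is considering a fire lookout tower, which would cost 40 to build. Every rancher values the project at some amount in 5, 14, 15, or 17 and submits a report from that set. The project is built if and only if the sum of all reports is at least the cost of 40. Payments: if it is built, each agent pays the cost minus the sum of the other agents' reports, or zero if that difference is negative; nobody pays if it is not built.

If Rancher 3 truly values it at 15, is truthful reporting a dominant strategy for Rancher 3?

Yes

Check each profile of the others' reports and compare truth against every alternative report.
Others report (17, 17): truth gives 9, best alternative gives 9.
Others report (15, 17): truth gives 7, best alternative gives 7.
Others report (17, 15): truth gives 7, best alternative gives 7.
Others report (14, 17): truth gives 6, best alternative gives 6.
Others report (17, 14): truth gives 6, best alternative gives 6.
Others report (15, 15): truth gives 5, best alternative gives 5.
(Remaining 10 profiles checked similarly; truth is weakly best in each.)
In every case the truthful report is at least as good as any alternative, so it is a dominant strategy.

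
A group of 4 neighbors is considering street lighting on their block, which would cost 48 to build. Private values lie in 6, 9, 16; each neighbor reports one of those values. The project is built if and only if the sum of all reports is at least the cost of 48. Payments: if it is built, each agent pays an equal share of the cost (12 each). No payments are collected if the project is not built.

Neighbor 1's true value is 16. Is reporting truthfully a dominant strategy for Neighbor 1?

Yes

Check each profile of the others' reports and compare truth against every alternative report.
Others report (6, 16, 16): truth gives 4, best alternative gives 0.
Others report (9, 9, 16): truth gives 4, best alternative gives 0.
Others report (9, 16, 9): truth gives 4, best alternative gives 0.
Others report (16, 6, 16): truth gives 4, best alternative gives 0.
Others report (16, 9, 9): truth gives 4, best alternative gives 0.
Others report (16, 16, 6): truth gives 4, best alternative gives 0.
(Remaining 21 profiles checked similarly; truth is weakly best in each.)
In every case the truthful report is at least as good as any alternative, so it is a dominant strategy.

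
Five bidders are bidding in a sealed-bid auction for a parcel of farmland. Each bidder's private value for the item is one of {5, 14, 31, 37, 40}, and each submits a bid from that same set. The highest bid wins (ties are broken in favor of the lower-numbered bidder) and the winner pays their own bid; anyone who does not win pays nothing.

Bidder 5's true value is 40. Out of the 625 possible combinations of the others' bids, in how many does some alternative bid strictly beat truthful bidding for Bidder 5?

81

Others bid (5, 5, 5, 5): truth gives 0; bid 14 gives 26 > 0. Violating.
Others bid (5, 5, 5, 14): truth gives 0; bid 31 gives 9 > 0. Violating.
Others bid (5, 5, 5, 31): truth gives 0; bid 37 gives 3 > 0. Violating.
Others bid (5, 5, 14, 5): truth gives 0; bid 31 gives 9 > 0. Violating.
Others bid (5, 5, 5, 37): truth gives 0; no alternative beats it.
Others bid (5, 5, 5, 40): truth gives 0; no alternative beats it.
(Checking all 625 profiles: 81 have a profitable deviation, 544 do not.)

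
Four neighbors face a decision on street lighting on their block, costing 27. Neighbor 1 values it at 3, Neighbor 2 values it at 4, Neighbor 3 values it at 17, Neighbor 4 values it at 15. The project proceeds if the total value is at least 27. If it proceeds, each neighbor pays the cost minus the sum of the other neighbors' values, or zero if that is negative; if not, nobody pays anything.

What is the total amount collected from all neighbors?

8

Total value 39 ≥ cost 27, so it is built.
Neighbor 1: others sum to 36; max(0, 27 - 36) = 0.
Neighbor 2: others sum to 35; max(0, 27 - 35) = 0.
Neighbor 3: others sum to 22; max(0, 27 - 22) = 5.
Neighbor 4: others sum to 24; max(0, 27 - 24) = 3.
Total collected = 0 + 0 + 5 + 3 = 8.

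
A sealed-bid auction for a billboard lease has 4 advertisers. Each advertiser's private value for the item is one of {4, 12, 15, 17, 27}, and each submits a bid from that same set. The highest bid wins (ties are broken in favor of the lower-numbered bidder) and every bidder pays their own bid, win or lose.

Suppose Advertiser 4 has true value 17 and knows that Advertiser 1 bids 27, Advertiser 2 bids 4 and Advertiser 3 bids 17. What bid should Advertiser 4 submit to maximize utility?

4

Bid 4: loses but pays 4, utility -4.
Bid 12: loses but pays 12, utility -12.
Bid 15: loses but pays 15, utility -15.
Bid 17: loses but pays 17, utility -17.
Bid 27: loses but pays 27, utility -27.
The best choice is 4 with utility -4.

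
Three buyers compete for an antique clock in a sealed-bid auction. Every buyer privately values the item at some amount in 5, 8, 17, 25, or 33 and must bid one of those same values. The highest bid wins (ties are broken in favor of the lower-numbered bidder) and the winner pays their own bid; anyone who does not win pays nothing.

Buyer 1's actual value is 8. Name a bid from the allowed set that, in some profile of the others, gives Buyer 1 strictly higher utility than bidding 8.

5

Suppose Buyer 2 bids 5 and Buyer 3 bids 5.
Bid 8: wins, pays 8, utility 8 - 8 = 0.
Bid 5: wins, pays 5, utility 8 - 5 = 3.
So bidding 5 beats truth here (3 > 0).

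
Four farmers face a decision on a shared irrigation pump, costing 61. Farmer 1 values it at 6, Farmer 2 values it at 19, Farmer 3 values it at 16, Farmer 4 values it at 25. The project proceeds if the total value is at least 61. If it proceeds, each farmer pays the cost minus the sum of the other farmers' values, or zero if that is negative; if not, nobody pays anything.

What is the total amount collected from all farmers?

Total value 66 ≥ cost 61, so it is built.
Farmer 1: others sum to 60; max(0, 61 - 60) = 1.
Farmer 2: others sum to 47; max(0, 61 - 47) = 14.
Farmer 3: others sum to 50; max(0, 61 - 50) = 11.
Farmer 4: others sum to 41; max(0, 61 - 41) = 20.
Total collected = 1 + 14 + 11 + 20 = 46.

46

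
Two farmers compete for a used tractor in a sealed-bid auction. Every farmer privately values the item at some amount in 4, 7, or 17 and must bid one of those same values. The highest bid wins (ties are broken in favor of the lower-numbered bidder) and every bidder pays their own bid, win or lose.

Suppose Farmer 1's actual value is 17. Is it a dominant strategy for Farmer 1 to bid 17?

No

Consider the case where Farmer 2 bids 4.
Truthful bid 17: wins, pays 17, utility 17 - 17 = 0.
Bid 4 instead: wins, pays 4, utility 17 - 4 = 13.
Since 13 > 0, bidding 4 is strictly better here, so truthful bidding is not dominant.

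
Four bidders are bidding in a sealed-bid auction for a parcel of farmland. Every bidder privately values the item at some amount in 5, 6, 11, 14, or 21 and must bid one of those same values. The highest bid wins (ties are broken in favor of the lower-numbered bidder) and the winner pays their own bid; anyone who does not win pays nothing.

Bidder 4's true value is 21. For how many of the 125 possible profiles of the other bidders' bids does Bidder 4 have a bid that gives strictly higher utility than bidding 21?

27

Others bid (5, 5, 5): truth gives 0; bid 6 gives 15 > 0. Violating.
Others bid (5, 5, 6): truth gives 0; bid 11 gives 10 > 0. Violating.
Others bid (5, 5, 11): truth gives 0; bid 14 gives 7 > 0. Violating.
Others bid (5, 6, 5): truth gives 0; bid 11 gives 10 > 0. Violating.
Others bid (5, 5, 14): truth gives 0; no alternative beats it.
Others bid (5, 5, 21): truth gives 0; no alternative beats it.
(Checking all 125 profiles: 27 have a profitable deviation, 98 do not.)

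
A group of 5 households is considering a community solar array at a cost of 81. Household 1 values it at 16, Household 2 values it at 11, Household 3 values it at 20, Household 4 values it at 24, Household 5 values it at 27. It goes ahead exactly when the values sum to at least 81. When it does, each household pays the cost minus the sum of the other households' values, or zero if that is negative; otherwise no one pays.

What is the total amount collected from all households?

Total value 98 ≥ cost 81, so it is built.
Household 1: others sum to 82; max(0, 81 - 82) = 0.
Household 2: others sum to 87; max(0, 81 - 87) = 0.
Household 3: others sum to 78; max(0, 81 - 78) = 3.
Household 4: others sum to 74; max(0, 81 - 74) = 7.
Household 5: others sum to 71; max(0, 81 - 71) = 10.
Total collected = 0 + 0 + 3 + 7 + 10 = 20.

20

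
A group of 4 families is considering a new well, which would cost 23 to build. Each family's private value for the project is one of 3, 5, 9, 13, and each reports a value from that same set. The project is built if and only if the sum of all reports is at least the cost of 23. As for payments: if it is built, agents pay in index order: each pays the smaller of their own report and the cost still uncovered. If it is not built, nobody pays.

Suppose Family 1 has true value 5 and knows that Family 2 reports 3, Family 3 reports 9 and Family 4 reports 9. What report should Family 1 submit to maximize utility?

3

Report 3: project built, pays 3, utility 5 - 3 = 2.
Report 5: project built, pays 5, utility 5 - 5 = 0.
Report 9: project built, pays 9, utility 5 - 9 = -4.
Report 13: project built, pays 13, utility 5 - 13 = -8.
The best choice is 3 with utility 2.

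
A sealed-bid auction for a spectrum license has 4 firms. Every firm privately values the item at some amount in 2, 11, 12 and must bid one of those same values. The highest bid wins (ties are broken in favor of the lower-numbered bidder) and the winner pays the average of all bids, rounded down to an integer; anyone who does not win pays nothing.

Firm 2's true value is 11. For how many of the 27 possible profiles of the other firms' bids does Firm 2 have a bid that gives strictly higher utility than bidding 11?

Others bid (2, 2, 12): truth gives 0; bid 12 gives 4 > 0. Violating.
Others bid (2, 11, 12): truth gives 0; bid 12 gives 2 > 0. Violating.
Others bid (2, 12, 2): truth gives 0; bid 12 gives 4 > 0. Violating.
Others bid (2, 12, 11): truth gives 0; bid 12 gives 2 > 0. Violating.
Others bid (2, 2, 2): truth gives 7; no alternative beats it.
Others bid (2, 2, 11): truth gives 5; no alternative beats it.
(Checking all 27 profiles: 10 have a profitable deviation, 17 do not.)

10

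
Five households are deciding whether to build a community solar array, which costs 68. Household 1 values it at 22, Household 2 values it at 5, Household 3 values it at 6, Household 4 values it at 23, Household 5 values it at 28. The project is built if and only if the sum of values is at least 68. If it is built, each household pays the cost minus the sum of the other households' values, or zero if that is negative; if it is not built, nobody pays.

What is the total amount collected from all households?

25

Total value 84 ≥ cost 68, so it is built.
Household 1: others sum to 62; max(0, 68 - 62) = 6.
Household 2: others sum to 79; max(0, 68 - 79) = 0.
Household 3: others sum to 78; max(0, 68 - 78) = 0.
Household 4: others sum to 61; max(0, 68 - 61) = 7.
Household 5: others sum to 56; max(0, 68 - 56) = 12.
Total collected = 6 + 0 + 0 + 7 + 12 = 25.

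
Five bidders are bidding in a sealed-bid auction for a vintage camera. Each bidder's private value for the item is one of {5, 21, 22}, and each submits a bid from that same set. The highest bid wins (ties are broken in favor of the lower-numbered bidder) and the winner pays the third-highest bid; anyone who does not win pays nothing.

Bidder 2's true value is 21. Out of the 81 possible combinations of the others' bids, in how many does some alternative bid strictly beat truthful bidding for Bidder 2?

Others bid (5, 5, 5, 22): truth gives 0; bid 22 gives 16 > 0. Violating.
Others bid (5, 5, 22, 5): truth gives 0; bid 22 gives 16 > 0. Violating.
Others bid (5, 22, 5, 5): truth gives 0; bid 22 gives 16 > 0. Violating.
Others bid (21, 5, 5, 5): truth gives 0; bid 22 gives 16 > 0. Violating.
Others bid (5, 5, 5, 5): truth gives 16; no alternative beats it.
Others bid (5, 5, 5, 21): truth gives 16; no alternative beats it.
(Checking all 81 profiles: 4 have a profitable deviation, 77 do not.)

4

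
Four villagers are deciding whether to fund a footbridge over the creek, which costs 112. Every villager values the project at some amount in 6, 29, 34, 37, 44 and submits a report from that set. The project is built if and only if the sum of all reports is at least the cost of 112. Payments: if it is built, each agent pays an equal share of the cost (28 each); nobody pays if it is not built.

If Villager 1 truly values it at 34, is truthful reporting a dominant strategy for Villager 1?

Consider the case where Villager 2 reports 6, Villager 3 reports 29 and Villager 4 reports 34.
Truthful report 34: project not built, utility 0.
Report 44 instead: project built, pays 28, utility 34 - 28 = 6.
Since 6 > 0, reporting 44 is strictly better here, so truthful reporting is not dominant.

No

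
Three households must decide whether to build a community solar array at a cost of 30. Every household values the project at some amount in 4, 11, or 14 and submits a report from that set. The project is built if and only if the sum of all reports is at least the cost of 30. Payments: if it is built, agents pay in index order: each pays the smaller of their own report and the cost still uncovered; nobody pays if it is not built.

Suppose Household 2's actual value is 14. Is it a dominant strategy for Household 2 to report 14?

Consider the case where Household 1 reports 11 and Household 3 reports 11.
Truthful report 14: project built, pays 14, utility 14 - 14 = 0.
Report 11 instead: project built, pays 11, utility 14 - 11 = 3.
Since 3 > 0, reporting 11 is strictly better here, so truthful reporting is not dominant.

No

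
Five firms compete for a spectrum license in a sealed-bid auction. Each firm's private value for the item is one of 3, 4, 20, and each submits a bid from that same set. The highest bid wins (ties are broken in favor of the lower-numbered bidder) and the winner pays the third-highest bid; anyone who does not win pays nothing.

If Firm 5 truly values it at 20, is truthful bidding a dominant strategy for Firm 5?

Check each profile of the others' bids and compare truth against every alternative bid.
Others bid (3, 3, 3, 4): truth gives 17, best alternative gives 0.
Others bid (3, 3, 4, 3): truth gives 17, best alternative gives 0.
Others bid (3, 4, 3, 3): truth gives 17, best alternative gives 0.
Others bid (4, 3, 3, 3): truth gives 17, best alternative gives 0.
Others bid (3, 3, 4, 4): truth gives 16, best alternative gives 0.
Others bid (3, 4, 3, 4): truth gives 16, best alternative gives 0.
(Remaining 75 profiles checked similarly; truth is weakly best in each.)
In every case the truthful bid is at least as good as any alternative, so it is a dominant strategy.

Yes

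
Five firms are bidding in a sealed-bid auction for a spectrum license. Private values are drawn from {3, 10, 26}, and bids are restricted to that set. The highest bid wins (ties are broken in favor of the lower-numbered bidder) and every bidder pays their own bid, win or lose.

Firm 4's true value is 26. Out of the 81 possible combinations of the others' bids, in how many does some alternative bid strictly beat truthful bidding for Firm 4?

Others bid (3, 3, 3, 3): truth gives 0; bid 10 gives 16 > 0. Violating.
Others bid (3, 3, 3, 10): truth gives 0; bid 10 gives 16 > 0. Violating.
Others bid (3, 3, 26, 3): truth gives -26; bid 3 gives -3 > -26. Violating.
Others bid (3, 3, 26, 10): truth gives -26; bid 3 gives -3 > -26. Violating.
Others bid (3, 3, 3, 26): truth gives 0; no alternative beats it.
Others bid (3, 3, 10, 3): truth gives 0; no alternative beats it.
(Checking all 81 profiles: 59 have a profitable deviation, 22 do not.)

59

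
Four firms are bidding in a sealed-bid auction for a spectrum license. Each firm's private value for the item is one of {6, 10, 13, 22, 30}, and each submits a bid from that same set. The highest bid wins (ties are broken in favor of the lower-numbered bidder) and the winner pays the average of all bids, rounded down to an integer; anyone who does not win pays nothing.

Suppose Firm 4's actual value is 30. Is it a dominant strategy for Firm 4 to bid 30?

No

Consider the case where Firm 1 bids 6, Firm 2 bids 6 and Firm 3 bids 6.
Truthful bid 30: wins, pays 12, utility 30 - 12 = 18.
Bid 10 instead: wins, pays 7, utility 30 - 7 = 23.
Since 23 > 18, bidding 10 is strictly better here, so truthful bidding is not dominant.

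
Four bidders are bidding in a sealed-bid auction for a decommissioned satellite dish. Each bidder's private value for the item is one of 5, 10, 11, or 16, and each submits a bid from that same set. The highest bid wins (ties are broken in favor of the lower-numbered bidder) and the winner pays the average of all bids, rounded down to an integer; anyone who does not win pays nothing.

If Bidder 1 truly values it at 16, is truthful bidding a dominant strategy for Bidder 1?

Consider the case where Bidder 2 bids 5, Bidder 3 bids 5 and Bidder 4 bids 5.
Truthful bid 16: wins, pays 7, utility 16 - 7 = 9.
Bid 5 instead: wins, pays 5, utility 16 - 5 = 11.
Since 11 > 9, bidding 5 is strictly better here, so truthful bidding is not dominant.

No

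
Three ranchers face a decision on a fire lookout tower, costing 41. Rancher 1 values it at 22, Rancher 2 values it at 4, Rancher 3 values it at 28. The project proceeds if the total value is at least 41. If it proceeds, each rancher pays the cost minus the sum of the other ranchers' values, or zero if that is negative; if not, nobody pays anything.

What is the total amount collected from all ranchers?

24

Total value 54 ≥ cost 41, so it is built.
Rancher 1: others sum to 32; max(0, 41 - 32) = 9.
Rancher 2: others sum to 50; max(0, 41 - 50) = 0.
Rancher 3: others sum to 26; max(0, 41 - 26) = 15.
Total collected = 9 + 0 + 15 = 24.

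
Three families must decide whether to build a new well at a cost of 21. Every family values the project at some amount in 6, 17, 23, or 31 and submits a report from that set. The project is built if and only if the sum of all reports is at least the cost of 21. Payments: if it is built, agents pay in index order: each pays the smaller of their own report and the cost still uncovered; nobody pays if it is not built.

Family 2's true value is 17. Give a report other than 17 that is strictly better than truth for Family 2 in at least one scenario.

Suppose Family 1 reports 6 and Family 3 reports 17.
Report 17: project built, pays 15, utility 17 - 15 = 2.
Report 6: project built, pays 6, utility 17 - 6 = 11.
So reporting 6 beats truth here (11 > 2).

6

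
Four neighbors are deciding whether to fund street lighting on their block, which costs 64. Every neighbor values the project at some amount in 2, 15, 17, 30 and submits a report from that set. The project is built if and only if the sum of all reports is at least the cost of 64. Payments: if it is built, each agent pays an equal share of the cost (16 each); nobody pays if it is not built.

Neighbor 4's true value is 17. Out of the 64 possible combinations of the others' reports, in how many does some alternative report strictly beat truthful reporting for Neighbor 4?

Others report (2, 2, 30): truth gives 0; report 30 gives 1 > 0. Violating.
Others report (2, 15, 17): truth gives 0; report 30 gives 1 > 0. Violating.
Others report (2, 17, 15): truth gives 0; report 30 gives 1 > 0. Violating.
Others report (2, 17, 17): truth gives 0; report 30 gives 1 > 0. Violating.
Others report (2, 2, 2): truth gives 0; no alternative beats it.
Others report (2, 2, 15): truth gives 0; no alternative beats it.
(Checking all 64 profiles: 13 have a profitable deviation, 51 do not.)

13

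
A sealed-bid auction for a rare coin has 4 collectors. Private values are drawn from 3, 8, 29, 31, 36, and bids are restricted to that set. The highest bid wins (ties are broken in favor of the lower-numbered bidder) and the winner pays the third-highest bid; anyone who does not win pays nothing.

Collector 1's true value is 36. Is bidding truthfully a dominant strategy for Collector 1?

Yes

Check each profile of the others' bids and compare truth against every alternative bid.
Others bid (3, 3, 36): truth gives 33, best alternative gives 0.
Others bid (3, 36, 3): truth gives 33, best alternative gives 0.
Others bid (36, 3, 3): truth gives 33, best alternative gives 0.
Others bid (3, 8, 36): truth gives 28, best alternative gives 0.
Others bid (3, 36, 8): truth gives 28, best alternative gives 0.
Others bid (8, 3, 36): truth gives 28, best alternative gives 0.
(Remaining 119 profiles checked similarly; truth is weakly best in each.)
In every case the truthful bid is at least as good as any alternative, so it is a dominant strategy.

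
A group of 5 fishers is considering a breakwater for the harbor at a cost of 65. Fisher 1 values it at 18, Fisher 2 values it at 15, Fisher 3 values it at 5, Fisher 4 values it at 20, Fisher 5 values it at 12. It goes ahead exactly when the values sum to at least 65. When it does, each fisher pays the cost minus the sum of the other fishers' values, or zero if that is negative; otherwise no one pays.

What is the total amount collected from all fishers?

45

Total value 70 ≥ cost 65, so it is built.
Fisher 1: others sum to 52; max(0, 65 - 52) = 13.
Fisher 2: others sum to 55; max(0, 65 - 55) = 10.
Fisher 3: others sum to 65; max(0, 65 - 65) = 0.
Fisher 4: others sum to 50; max(0, 65 - 50) = 15.
Fisher 5: others sum to 58; max(0, 65 - 58) = 7.
Total collected = 13 + 10 + 0 + 15 + 7 = 45.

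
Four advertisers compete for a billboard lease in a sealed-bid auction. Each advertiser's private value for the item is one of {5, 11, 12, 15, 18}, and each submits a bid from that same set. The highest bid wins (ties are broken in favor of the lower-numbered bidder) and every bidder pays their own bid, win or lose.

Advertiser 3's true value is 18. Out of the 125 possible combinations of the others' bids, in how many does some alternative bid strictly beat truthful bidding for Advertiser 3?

Others bid (5, 5, 5): truth gives 0; bid 11 gives 7 > 0. Violating.
Others bid (5, 5, 11): truth gives 0; bid 11 gives 7 > 0. Violating.
Others bid (5, 5, 12): truth gives 0; bid 12 gives 6 > 0. Violating.
Others bid (5, 5, 15): truth gives 0; bid 15 gives 3 > 0. Violating.
Others bid (5, 5, 18): truth gives 0; no alternative beats it.
Others bid (5, 11, 18): truth gives 0; no alternative beats it.
(Checking all 125 profiles: 81 have a profitable deviation, 44 do not.)

81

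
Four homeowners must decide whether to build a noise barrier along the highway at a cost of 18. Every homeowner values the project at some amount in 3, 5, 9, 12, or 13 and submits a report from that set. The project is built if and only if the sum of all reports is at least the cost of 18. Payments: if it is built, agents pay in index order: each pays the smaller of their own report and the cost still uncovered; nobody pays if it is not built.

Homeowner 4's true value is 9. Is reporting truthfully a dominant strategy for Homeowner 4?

Check each profile of the others' reports and compare truth against every alternative report.
Others report (3, 3, 12): truth gives 9, best alternative gives 9.
Others report (3, 3, 13): truth gives 9, best alternative gives 9.
Others report (3, 5, 12): truth gives 9, best alternative gives 9.
Others report (3, 5, 13): truth gives 9, best alternative gives 9.
Others report (3, 9, 9): truth gives 9, best alternative gives 9.
Others report (3, 9, 12): truth gives 9, best alternative gives 9.
(Remaining 119 profiles checked similarly; truth is weakly best in each.)
In every case the truthful report is at least as good as any alternative, so it is a dominant strategy.

Yes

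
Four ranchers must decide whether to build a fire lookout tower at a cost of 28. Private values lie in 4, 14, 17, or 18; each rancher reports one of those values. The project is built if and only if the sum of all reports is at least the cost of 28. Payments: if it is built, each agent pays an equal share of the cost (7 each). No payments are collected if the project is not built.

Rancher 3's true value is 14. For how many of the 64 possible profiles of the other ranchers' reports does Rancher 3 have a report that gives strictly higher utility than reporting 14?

Others report (4, 4, 4): truth gives 0; report 17 gives 7 > 0. Violating.
Others report (4, 4, 14): truth gives 7; no alternative beats it.
Others report (4, 4, 17): truth gives 7; no alternative beats it.
(Checking all 64 profiles: 1 has a profitable deviation, 63 do not.)

1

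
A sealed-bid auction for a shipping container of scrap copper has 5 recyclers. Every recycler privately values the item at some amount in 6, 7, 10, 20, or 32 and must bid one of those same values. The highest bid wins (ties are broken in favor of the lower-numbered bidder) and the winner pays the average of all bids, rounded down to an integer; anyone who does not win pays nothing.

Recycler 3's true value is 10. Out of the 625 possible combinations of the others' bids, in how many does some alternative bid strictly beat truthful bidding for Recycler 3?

11

Others bid (6, 6, 6, 7): truth gives 3; bid 7 gives 4 > 3. Violating.
Others bid (6, 6, 7, 6): truth gives 3; bid 7 gives 4 > 3. Violating.
Others bid (6, 6, 7, 7): truth gives 3; bid 7 gives 4 > 3. Violating.
Others bid (6, 10, 6, 6): truth gives 0; bid 20 gives 1 > 0. Violating.
Others bid (6, 6, 6, 6): truth gives 4; no alternative beats it.
Others bid (6, 6, 6, 10): truth gives 3; no alternative beats it.
(Checking all 625 profiles: 11 have a profitable deviation, 614 do not.)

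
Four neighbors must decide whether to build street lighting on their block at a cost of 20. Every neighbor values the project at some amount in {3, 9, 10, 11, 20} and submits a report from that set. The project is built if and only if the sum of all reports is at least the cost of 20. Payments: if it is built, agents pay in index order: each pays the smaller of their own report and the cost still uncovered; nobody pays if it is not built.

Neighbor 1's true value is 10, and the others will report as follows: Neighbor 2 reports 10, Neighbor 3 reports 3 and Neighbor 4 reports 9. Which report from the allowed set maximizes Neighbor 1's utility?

Report 3: project built, pays 3, utility 10 - 3 = 7.
Report 9: project built, pays 9, utility 10 - 9 = 1.
Report 10: project built, pays 10, utility 10 - 10 = 0.
Report 11: project built, pays 11, utility 10 - 11 = -1.
Report 20: project built, pays 20, utility 10 - 20 = -10.
The best choice is 3 with utility 7.

3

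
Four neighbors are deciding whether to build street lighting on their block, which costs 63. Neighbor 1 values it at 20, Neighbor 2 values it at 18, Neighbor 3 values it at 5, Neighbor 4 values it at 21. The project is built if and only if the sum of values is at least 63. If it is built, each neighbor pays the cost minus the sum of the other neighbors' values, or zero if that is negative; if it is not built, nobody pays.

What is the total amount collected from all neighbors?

Total value 64 ≥ cost 63, so it is built.
Neighbor 1: others sum to 44; max(0, 63 - 44) = 19.
Neighbor 2: others sum to 46; max(0, 63 - 46) = 17.
Neighbor 3: others sum to 59; max(0, 63 - 59) = 4.
Neighbor 4: others sum to 43; max(0, 63 - 43) = 20.
Total collected = 19 + 17 + 4 + 20 = 60.

60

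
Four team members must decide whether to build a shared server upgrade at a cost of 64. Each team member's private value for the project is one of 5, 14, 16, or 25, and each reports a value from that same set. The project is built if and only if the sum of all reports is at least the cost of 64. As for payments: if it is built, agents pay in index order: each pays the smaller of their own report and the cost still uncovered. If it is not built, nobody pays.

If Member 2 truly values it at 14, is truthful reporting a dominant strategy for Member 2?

Consider the case where Member 1 reports 14, Member 3 reports 25 and Member 4 reports 25.
Truthful report 14: project built, pays 14, utility 14 - 14 = 0.
Report 5 instead: project built, pays 5, utility 14 - 5 = 9.
Since 9 > 0, reporting 5 is strictly better here, so truthful reporting is not dominant.

No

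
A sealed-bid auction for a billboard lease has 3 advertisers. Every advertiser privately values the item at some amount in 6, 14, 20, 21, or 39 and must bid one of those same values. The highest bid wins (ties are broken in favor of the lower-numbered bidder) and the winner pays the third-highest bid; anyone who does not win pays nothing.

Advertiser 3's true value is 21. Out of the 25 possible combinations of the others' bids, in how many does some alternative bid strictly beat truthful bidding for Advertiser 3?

6

Others bid (6, 21): truth gives 0; bid 39 gives 15 > 0. Violating.
Others bid (14, 21): truth gives 0; bid 39 gives 7 > 0. Violating.
Others bid (20, 21): truth gives 0; bid 39 gives 1 > 0. Violating.
Others bid (21, 6): truth gives 0; bid 39 gives 15 > 0. Violating.
Others bid (6, 6): truth gives 15; no alternative beats it.
Others bid (6, 14): truth gives 15; no alternative beats it.
(Checking all 25 profiles: 6 have a profitable deviation, 19 do not.)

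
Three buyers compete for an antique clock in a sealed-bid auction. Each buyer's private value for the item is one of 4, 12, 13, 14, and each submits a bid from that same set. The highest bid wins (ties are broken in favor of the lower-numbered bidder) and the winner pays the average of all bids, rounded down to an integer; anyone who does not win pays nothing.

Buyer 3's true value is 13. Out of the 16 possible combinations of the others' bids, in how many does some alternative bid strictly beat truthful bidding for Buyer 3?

3

Others bid (4, 4): truth gives 6; bid 12 gives 7 > 6. Violating.
Others bid (4, 13): truth gives 0; bid 14 gives 3 > 0. Violating.
Others bid (13, 4): truth gives 0; bid 14 gives 3 > 0. Violating.
Others bid (4, 12): truth gives 4; no alternative beats it.
Others bid (4, 14): truth gives 0; no alternative beats it.
(Checking all 16 profiles: 3 have a profitable deviation, 13 do not.)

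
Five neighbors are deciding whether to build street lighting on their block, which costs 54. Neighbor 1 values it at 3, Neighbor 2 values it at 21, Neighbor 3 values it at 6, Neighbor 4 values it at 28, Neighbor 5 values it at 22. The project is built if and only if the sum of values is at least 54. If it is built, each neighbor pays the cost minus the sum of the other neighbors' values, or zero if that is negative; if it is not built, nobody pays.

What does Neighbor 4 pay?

Total value 80 ≥ cost 54, so the project is built.
The other neighbors' values sum to 52.
Cost minus that sum is 54 - 52 = 2.

2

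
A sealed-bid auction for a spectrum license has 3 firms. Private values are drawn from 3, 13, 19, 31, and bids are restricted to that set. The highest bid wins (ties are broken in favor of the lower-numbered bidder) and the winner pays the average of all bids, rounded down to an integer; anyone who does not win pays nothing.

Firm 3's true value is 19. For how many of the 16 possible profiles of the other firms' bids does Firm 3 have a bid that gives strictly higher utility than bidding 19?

Others bid (3, 3): truth gives 11; bid 13 gives 13 > 11. Violating.
Others bid (3, 19): truth gives 0; bid 31 gives 2 > 0. Violating.
Others bid (19, 3): truth gives 0; bid 31 gives 2 > 0. Violating.
Others bid (3, 13): truth gives 8; no alternative beats it.
Others bid (3, 31): truth gives 0; no alternative beats it.
(Checking all 16 profiles: 3 have a profitable deviation, 13 do not.)

3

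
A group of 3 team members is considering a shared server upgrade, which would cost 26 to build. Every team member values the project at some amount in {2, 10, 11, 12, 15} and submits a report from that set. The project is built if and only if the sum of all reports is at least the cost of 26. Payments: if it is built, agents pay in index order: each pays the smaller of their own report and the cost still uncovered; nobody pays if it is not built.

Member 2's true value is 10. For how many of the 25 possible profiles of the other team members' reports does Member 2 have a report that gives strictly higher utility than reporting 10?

8

Others report (10, 15): truth gives 0; report 2 gives 8 > 0. Violating.
Others report (11, 15): truth gives 0; report 2 gives 8 > 0. Violating.
Others report (12, 12): truth gives 0; report 2 gives 8 > 0. Violating.
Others report (12, 15): truth gives 0; report 2 gives 8 > 0. Violating.
Others report (2, 2): truth gives 0; no alternative beats it.
Others report (2, 10): truth gives 0; no alternative beats it.
(Checking all 25 profiles: 8 have a profitable deviation, 17 do not.)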